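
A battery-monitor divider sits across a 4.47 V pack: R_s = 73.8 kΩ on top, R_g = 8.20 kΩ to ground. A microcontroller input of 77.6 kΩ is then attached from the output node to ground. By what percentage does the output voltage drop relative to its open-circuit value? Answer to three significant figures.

The divider's output (Thévenin) resistance is R_s‖R_g = 7.380 kΩ.
Fractional drop under load = R_th/(R_th + R_L) = 7.380 / (7.380 + 77.6) = 0.08684.
So the output falls by 8.68 %.

8.68 %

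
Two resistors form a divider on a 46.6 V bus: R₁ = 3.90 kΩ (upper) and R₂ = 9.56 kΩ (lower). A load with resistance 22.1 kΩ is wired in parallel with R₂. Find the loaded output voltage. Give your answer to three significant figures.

V_out ≈ 29.4 V

The load sits in parallel with R₂: R₂‖R_L = (9.56 × 22.1) / (9.56 + 22.1) = 6.673 kΩ.
V_out = 46.6 × 6.673 / (3.90 + 6.673) = 46.6 × 6.673/10.57 = 29.4 V.
(Unloaded it would have been 33.1 V.)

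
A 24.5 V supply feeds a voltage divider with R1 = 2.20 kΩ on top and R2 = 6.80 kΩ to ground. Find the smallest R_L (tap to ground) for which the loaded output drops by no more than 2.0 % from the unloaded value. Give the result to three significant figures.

Output resistance R_th = R1‖R2 = (2.20 × 6.80)/9.000 = 1.662 kΩ.
The fractional drop is R_th/(R_th + R_L); requiring this ≤ 0.0200 gives R_L ≥ R_th(1/0.0200 − 1) = 1.662 × 49.00 = 81.4 kΩ.

R_L(min) ≈ 81.4 kΩ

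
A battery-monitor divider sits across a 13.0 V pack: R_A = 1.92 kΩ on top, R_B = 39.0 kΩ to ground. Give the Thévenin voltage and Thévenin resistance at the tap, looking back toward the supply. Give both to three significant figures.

V_th is the open-circuit tap voltage: 13.0 × 39.0/(1.92 + 39.0) = 12.4 V.
With the supply zeroed, R_A and R_B appear in parallel from the tap: R_th = R_A‖R_B = (1.92 × 39.0)/40.92 = 1.83 kΩ.

V_th = 12.4 V, R_th = 1.83 kΩ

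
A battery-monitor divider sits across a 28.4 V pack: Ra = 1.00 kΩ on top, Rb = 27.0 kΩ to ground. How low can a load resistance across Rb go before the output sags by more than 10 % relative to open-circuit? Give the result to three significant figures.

Output resistance R_th = Ra‖Rb = (1000 × 27000)/28000 = 964.3 Ω.
The fractional drop is R_th/(R_th + R_L); requiring this ≤ 0.100 gives R_L ≥ R_th(1/0.100 − 1) = 964.3 × 9.000 = 8.68 kΩ.

R_L(min) ≈ 8.68 kΩ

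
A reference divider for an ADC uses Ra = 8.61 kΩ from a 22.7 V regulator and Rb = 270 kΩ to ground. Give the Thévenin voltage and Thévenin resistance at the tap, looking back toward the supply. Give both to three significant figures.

V_th is the open-circuit tap voltage: 22.7 × 270/(8.61 + 270) = 22.0 V.
With the supply zeroed, Ra and Rb appear in parallel from the tap: R_th = Ra‖Rb = (8.61 × 270)/278.6 = 8.34 kΩ.

V_th = 22.0 V, R_th = 8.34 kΩ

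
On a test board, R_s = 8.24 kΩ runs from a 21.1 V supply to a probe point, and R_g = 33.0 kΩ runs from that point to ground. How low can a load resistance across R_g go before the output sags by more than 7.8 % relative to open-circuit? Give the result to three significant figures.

Output resistance R_th = R_s‖R_g = (8.24 × 33.0)/41.24 = 6.594 kΩ.
The fractional drop is R_th/(R_th + R_L); requiring this ≤ 0.0780 gives R_L ≥ R_th(1/0.0780 − 1) = 6.594 × 11.82 = 77.9 kΩ.

R_L(min) ≈ 77.9 kΩ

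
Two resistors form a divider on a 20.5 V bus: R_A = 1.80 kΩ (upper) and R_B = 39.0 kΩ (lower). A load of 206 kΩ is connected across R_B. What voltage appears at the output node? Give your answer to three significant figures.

The load sits in parallel with R_B: R_B‖R_L = (39.0 × 206) / (39.0 + 206) = 32.79 kΩ.
V_out = 20.5 × 32.79 / (1.80 + 32.79) = 20.5 × 32.79/34.59 = 19.4 V.

V_out ≈ 19.4 V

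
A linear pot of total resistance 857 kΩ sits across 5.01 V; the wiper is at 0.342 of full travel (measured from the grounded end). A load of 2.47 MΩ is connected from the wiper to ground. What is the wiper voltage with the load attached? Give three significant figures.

The wiper splits the pot into (1−α)R = 563.9 kΩ above and αR = 293.1 kΩ below.
Lower section ‖ load = 262.0 kΩ.
V_wiper = 5.01 × 262.0/(563.9 + 262.0) = 1.59 V.

V ≈ 1.59 V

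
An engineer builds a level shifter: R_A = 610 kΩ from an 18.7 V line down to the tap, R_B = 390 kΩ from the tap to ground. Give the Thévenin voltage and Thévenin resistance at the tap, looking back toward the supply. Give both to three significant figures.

V_th = 7.29 V, R_th = 238 kΩ

V_th is the open-circuit tap voltage: 18.7 × 390/(610 + 390) = 7.29 V.
With the supply zeroed, R_A and R_B appear in parallel from the tap: R_th = R_A‖R_B = (610 × 390)/1000 = 238 kΩ.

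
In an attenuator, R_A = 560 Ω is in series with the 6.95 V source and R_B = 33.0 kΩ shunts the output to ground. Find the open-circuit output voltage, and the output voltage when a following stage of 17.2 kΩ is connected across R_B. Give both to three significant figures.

Open-circuit: V = 6.95 × 33000/(560 + 33000) = 6.83 V.
With the load, R_B becomes R_B‖R_L = 11310 Ω, so V = 6.95 × 11310/11870 = 6.62 V.

Unloaded: 6.83 V; loaded: 6.62 V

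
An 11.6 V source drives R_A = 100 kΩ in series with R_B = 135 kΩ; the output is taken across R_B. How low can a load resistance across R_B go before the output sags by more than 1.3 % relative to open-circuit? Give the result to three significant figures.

R_L(min) ≈ 4.36 MΩ

Output resistance R_th = R_A‖R_B = (100 × 135)/235.0 = 57.45 kΩ.
The fractional drop is R_th/(R_th + R_L); requiring this ≤ 0.0130 gives R_L ≥ R_th(1/0.0130 − 1) = 57.45 × 75.92 = 4.36 MΩ.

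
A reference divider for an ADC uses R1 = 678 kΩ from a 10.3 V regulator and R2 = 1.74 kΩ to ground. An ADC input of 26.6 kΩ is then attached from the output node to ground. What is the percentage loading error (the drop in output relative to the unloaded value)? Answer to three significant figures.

6.12 %

The divider's output (Thévenin) resistance is R1‖R2 = 1.736 kΩ.
Fractional drop under load = R_th/(R_th + R_L) = 1.736 / (1.736 + 26.6) = 0.06125.
So the output falls by 6.12 %.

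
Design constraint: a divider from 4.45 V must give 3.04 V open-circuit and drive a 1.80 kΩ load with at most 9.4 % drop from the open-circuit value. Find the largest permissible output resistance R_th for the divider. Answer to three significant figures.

Loading drop = R_th/(R_th + R_L) ≤ 0.0940, so R_th ≤ R_L · ε/(1−ε) = 1.80 kΩ × 0.0940/0.9060 = 187 Ω.
(Any R1, R2 with R2/(R1+R2) = 0.683 and R1‖R2 ≤ 187 Ω will meet the spec.)

R_th ≤ 187 Ω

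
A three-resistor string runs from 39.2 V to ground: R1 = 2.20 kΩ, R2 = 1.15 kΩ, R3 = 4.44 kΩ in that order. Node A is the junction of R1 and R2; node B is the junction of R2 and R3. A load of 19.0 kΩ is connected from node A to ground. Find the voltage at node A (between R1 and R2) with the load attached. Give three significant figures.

Below node A the series string R2+R3 = 5.590 kΩ sits in parallel with the 19.0 kΩ load: 4.319 kΩ.
V_A = 39.2 × 4.319/(2.20 + 4.319) = 26.0 V.

V ≈ 26.0 V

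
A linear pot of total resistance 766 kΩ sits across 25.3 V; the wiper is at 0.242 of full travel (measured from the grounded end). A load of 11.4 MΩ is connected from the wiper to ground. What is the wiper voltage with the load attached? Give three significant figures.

V ≈ 6.05 V

The wiper splits the pot into (1−α)R = 580.6 kΩ above and αR = 185.4 kΩ below.
Lower section ‖ load = 182.4 kΩ.
V_wiper = 25.3 × 182.4/(580.6 + 182.4) = 6.05 V.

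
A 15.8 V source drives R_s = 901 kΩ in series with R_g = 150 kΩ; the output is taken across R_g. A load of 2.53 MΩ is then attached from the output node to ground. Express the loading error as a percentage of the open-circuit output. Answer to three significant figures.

4.84 %

The divider's output (Thévenin) resistance is R_s‖R_g = 128.6 kΩ.
Fractional drop under load = R_th/(R_th + R_L) = 128.6 / (128.6 + 2530) = 0.04837.
So the output falls by 4.84 %.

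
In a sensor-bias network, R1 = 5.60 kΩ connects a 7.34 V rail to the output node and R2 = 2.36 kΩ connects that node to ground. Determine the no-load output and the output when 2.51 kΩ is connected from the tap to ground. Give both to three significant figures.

Open-circuit: V = 7.34 × 2.36/(5.60 + 2.36) = 2.18 V.
With the load, R2 becomes R2‖R_L = 1.216 kΩ, so V = 7.34 × 1.216/6.816 = 1.31 V.

Unloaded: 2.18 V; loaded: 1.31 V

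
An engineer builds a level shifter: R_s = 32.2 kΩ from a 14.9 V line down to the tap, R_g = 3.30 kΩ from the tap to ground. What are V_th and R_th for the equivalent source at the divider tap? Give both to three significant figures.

V_th is the open-circuit tap voltage: 14.9 × 3.30/(32.2 + 3.30) = 1.39 V.
With the supply zeroed, R_s and R_g appear in parallel from the tap: R_th = R_s‖R_g = (32.2 × 3.30)/35.50 = 2.99 kΩ.

V_th = 1.39 V, R_th = 2.99 kΩ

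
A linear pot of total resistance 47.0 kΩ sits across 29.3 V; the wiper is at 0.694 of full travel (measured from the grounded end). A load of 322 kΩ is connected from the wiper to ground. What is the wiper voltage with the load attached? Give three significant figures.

V ≈ 19.7 V

The wiper splits the pot into (1−α)R = 14.38 kΩ above and αR = 32.62 kΩ below.
Lower section ‖ load = 29.62 kΩ.
V_wiper = 29.3 × 29.62/(14.38 + 29.62) = 19.7 V.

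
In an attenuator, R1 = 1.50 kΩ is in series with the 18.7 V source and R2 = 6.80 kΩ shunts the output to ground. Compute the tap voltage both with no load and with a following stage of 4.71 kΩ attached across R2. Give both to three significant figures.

Unloaded: 15.3 V; loaded: 12.2 V

Open-circuit: V = 18.7 × 6.80/(1.50 + 6.80) = 15.3 V.
With the load, R2 becomes R2‖R_L = 2.783 kΩ, so V = 18.7 × 2.783/4.283 = 12.2 V.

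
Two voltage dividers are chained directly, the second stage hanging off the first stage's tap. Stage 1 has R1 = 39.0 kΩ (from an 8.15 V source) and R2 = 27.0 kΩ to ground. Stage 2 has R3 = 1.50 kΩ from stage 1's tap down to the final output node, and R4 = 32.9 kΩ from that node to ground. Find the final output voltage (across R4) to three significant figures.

V_out ≈ 2.18 V

Stage 2 presents R3+R4 = 34.40 kΩ as a load on stage 1's tap.
Stage 1's lower leg becomes R2‖(R3+R4) = 15.13 kΩ, so V_mid = 8.15 × 15.13/54.13 = 2.278 V.
Stage 2 is itself unloaded: V_out = V_mid × R4/(R3+R4) = 2.278 × 32.9/34.40 = 2.18 V.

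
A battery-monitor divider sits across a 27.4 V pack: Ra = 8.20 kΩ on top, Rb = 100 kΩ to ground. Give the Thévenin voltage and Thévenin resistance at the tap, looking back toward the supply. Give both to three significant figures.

V_th = 25.3 V, R_th = 7.58 kΩ

V_th is the open-circuit tap voltage: 27.4 × 100/(8.20 + 100) = 25.3 V.
With the supply zeroed, Ra and Rb appear in parallel from the tap: R_th = Ra‖Rb = (8.20 × 100)/108.2 = 7.58 kΩ.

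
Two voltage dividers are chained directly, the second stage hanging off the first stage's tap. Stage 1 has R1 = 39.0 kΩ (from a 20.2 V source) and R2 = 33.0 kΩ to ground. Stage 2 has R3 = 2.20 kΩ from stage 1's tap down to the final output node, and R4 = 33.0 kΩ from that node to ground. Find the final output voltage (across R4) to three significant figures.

Stage 2 presents R3+R4 = 35.20 kΩ as a load on stage 1's tap.
Stage 1's lower leg becomes R2‖(R3+R4) = 17.03 kΩ, so V_mid = 20.2 × 17.03/56.03 = 6.140 V.
Stage 2 is itself unloaded: V_out = V_mid × R4/(R3+R4) = 6.140 × 33.0/35.20 = 5.76 V.

V_out ≈ 5.76 V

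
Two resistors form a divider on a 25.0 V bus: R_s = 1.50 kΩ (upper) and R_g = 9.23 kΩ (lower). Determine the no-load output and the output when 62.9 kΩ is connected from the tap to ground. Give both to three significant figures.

Unloaded: 21.5 V; loaded: 21.1 V

Open-circuit: V = 25.0 × 9.23/(1.50 + 9.23) = 21.5 V.
With the load, R_g becomes R_g‖R_L = 8.049 kΩ, so V = 25.0 × 8.049/9.549 = 21.1 V.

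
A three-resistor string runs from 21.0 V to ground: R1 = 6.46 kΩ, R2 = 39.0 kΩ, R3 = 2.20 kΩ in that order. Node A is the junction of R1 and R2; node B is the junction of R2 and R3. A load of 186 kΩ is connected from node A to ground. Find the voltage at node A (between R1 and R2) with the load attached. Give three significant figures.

Below node A the series string R2+R3 = 41.20 kΩ sits in parallel with the 186 kΩ load: 33.73 kΩ.
V_A = 21.0 × 33.73/(6.46 + 33.73) = 17.6 V.

V ≈ 17.6 V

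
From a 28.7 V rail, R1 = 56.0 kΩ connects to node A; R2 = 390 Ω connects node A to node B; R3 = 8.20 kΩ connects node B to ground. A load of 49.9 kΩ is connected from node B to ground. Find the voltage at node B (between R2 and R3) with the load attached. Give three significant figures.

At node B, R3 is in parallel with the load: R3‖R_L = 7043 Ω.
Below node A the resistance is R2 + (R3‖R_L) = 7433 Ω, so V_A = 28.7 × 7433/63430 = 3.363 V.
Then V_B = V_A × (R3‖R_L)/(R2 + R3‖R_L) = 3.363 × 7043/7433 = 3.19 V.

V ≈ 3.19 V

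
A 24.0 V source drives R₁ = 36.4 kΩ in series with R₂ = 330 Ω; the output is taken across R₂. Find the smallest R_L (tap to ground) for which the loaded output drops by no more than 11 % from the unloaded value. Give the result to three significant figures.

R_L(min) ≈ 2.65 kΩ

Output resistance R_th = R₁‖R₂ = (36400 × 330)/36730 = 327.0 Ω.
The fractional drop is R_th/(R_th + R_L); requiring this ≤ 0.110 gives R_L ≥ R_th(1/0.110 − 1) = 327.0 × 8.091 = 2.65 kΩ.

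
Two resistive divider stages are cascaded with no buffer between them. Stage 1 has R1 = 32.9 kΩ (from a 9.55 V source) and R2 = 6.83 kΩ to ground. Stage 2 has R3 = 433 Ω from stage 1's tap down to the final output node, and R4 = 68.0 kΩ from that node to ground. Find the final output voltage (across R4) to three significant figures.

Stage 2 presents R3+R4 = 68430 Ω as a load on stage 1's tap.
Stage 1's lower leg becomes R2‖(R3+R4) = 6210 Ω, so V_mid = 9.55 × 6210/39110 = 1.516 V.
Stage 2 is itself unloaded: V_out = V_mid × R4/(R3+R4) = 1.516 × 68000/68430 = 1.51 V.

V_out ≈ 1.51 V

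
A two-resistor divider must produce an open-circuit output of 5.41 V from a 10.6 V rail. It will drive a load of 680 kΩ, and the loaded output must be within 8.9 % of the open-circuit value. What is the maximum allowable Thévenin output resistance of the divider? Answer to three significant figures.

R_th ≤ 66.4 kΩ

Loading drop = R_th/(R_th + R_L) ≤ 0.0890, so R_th ≤ R_L · ε/(1−ε) = 680 kΩ × 0.0890/0.9110 = 66.4 kΩ.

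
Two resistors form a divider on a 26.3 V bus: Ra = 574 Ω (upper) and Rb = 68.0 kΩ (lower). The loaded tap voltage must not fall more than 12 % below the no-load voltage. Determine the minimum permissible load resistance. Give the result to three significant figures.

R_L(min) ≈ 4.17 kΩ

Output resistance R_th = Ra‖Rb = (574 × 68000)/68570 = 569.2 Ω.
The fractional drop is R_th/(R_th + R_L); requiring this ≤ 0.120 gives R_L ≥ R_th(1/0.120 − 1) = 569.2 × 7.333 = 4.17 kΩ.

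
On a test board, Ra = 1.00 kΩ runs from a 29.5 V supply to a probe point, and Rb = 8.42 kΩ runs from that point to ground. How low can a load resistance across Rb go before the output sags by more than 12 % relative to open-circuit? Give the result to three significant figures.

Output resistance R_th = Ra‖Rb = (1000 × 8420)/9420 = 893.8 Ω.
The fractional drop is R_th/(R_th + R_L); requiring this ≤ 0.120 gives R_L ≥ R_th(1/0.120 − 1) = 893.8 × 7.333 = 6.55 kΩ.

R_L(min) ≈ 6.55 kΩ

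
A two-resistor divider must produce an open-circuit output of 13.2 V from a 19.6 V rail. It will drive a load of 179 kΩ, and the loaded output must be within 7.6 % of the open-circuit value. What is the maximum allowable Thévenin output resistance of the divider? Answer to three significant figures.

Loading drop = R_th/(R_th + R_L) ≤ 0.0760, so R_th ≤ R_L · ε/(1−ε) = 179 kΩ × 0.0760/0.9240 = 14.7 kΩ.

R_th ≤ 14.7 kΩ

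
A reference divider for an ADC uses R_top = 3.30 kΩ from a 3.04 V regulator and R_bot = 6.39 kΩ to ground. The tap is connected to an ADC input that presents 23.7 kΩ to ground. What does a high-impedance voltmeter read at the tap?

V_out ≈ 1.84 V

The load sits in parallel with R_bot: R_bot‖R_L = (6.39 × 23.7) / (6.39 + 23.7) = 5.033 kΩ.
V_out = 3.04 × 5.033 / (3.30 + 5.033) = 3.04 × 5.033/8.333 = 1.84 V.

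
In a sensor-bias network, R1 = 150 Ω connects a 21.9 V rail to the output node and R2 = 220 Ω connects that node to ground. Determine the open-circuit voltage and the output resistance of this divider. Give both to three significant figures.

V_th is the open-circuit tap voltage: 21.9 × 220/(150 + 220) = 13.0 V.
With the supply zeroed, R1 and R2 appear in parallel from the tap: R_th = R1‖R2 = (150 × 220)/370.0 = 89.2 Ω.

V_th = 13.0 V, R_th = 89.2 Ω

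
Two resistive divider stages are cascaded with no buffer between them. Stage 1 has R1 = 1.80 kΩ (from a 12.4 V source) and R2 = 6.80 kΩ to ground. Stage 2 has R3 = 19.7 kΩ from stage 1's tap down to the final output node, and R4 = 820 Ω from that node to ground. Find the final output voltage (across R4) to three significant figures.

V_out ≈ 0.366 V

Stage 2 presents R3+R4 = 20520 Ω as a load on stage 1's tap.
Stage 1's lower leg becomes R2‖(R3+R4) = 5107 Ω, so V_mid = 12.4 × 5107/6907 = 9.169 V.
Stage 2 is itself unloaded: V_out = V_mid × R4/(R3+R4) = 9.169 × 820/20520 = 0.366 V.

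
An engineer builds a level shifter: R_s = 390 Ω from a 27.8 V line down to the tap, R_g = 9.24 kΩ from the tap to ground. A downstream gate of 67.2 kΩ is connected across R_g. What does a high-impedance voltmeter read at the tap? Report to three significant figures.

The load sits in parallel with R_g: R_g‖R_L = (9240 × 67200) / (9240 + 67200) = 8123 Ω.
V_out = 27.8 × 8123 / (390 + 8123) = 27.8 × 8123/8513 = 26.5 V.
(Unloaded it would have been 26.7 V.)

V_out ≈ 26.5 V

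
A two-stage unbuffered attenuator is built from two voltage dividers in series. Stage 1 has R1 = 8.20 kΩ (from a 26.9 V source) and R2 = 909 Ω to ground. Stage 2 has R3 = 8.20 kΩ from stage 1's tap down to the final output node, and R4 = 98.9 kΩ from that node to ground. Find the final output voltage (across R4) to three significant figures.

V_out ≈ 2.46 V

Stage 2 presents R3+R4 = 107100 Ω as a load on stage 1's tap.
Stage 1's lower leg becomes R2‖(R3+R4) = 901.3 Ω, so V_mid = 26.9 × 901.3/9101 = 2.664 V.
Stage 2 is itself unloaded: V_out = V_mid × R4/(R3+R4) = 2.664 × 98900/107100 = 2.46 V.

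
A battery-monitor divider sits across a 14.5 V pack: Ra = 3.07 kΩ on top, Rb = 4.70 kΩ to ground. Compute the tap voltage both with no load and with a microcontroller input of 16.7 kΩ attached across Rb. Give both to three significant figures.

Open-circuit: V = 14.5 × 4.70/(3.07 + 4.70) = 8.77 V.
With the load, Rb becomes Rb‖R_L = 3.668 kΩ, so V = 14.5 × 3.668/6.738 = 7.89 V.

Unloaded: 8.77 V; loaded: 7.89 V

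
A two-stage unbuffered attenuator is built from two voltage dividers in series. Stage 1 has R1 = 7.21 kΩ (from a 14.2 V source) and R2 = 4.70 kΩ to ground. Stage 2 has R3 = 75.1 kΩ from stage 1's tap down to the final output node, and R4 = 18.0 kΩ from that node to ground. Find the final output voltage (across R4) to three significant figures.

Stage 2 presents R3+R4 = 93.10 kΩ as a load on stage 1's tap.
Stage 1's lower leg becomes R2‖(R3+R4) = 4.474 kΩ, so V_mid = 14.2 × 4.474/11.68 = 5.438 V.
Stage 2 is itself unloaded: V_out = V_mid × R4/(R3+R4) = 5.438 × 18.0/93.10 = 1.05 V.

V_out ≈ 1.05 V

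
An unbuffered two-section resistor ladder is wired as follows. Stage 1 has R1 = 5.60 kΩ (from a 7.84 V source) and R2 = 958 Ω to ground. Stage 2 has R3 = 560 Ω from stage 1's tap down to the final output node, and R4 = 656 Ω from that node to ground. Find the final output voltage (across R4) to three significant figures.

Stage 2 presents R3+R4 = 1216 Ω as a load on stage 1's tap.
Stage 1's lower leg becomes R2‖(R3+R4) = 535.8 Ω, so V_mid = 7.84 × 535.8/6136 = 0.6847 V.
Stage 2 is itself unloaded: V_out = V_mid × R4/(R3+R4) = 0.6847 × 656/1216 = 0.369 V.

V_out ≈ 0.369 V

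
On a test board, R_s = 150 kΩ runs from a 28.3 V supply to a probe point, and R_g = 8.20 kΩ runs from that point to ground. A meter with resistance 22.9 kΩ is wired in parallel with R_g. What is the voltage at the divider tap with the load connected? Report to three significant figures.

The load sits in parallel with R_g: R_g‖R_L = (8.20 × 22.9) / (8.20 + 22.9) = 6.038 kΩ.
V_out = 28.3 × 6.038 / (150 + 6.038) = 28.3 × 6.038/156.0 = 1.10 V.

V_out ≈ 1.10 V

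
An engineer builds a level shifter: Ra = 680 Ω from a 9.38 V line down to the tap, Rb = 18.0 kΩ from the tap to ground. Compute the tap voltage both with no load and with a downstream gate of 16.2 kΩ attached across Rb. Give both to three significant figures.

Unloaded: 9.04 V; loaded: 8.69 V

Open-circuit: V = 9.38 × 18000/(680 + 18000) = 9.04 V.
With the load, Rb becomes Rb‖R_L = 8526 Ω, so V = 9.38 × 8526/9206 = 8.69 V.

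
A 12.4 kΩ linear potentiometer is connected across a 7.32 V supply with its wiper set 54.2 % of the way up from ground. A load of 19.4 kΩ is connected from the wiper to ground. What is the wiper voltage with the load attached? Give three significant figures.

V ≈ 3.42 V

The wiper splits the pot into (1−α)R = 5.679 kΩ above and αR = 6.721 kΩ below.
Lower section ‖ load = 4.992 kΩ.
V_wiper = 7.32 × 4.992/(5.679 + 4.992) = 3.42 V.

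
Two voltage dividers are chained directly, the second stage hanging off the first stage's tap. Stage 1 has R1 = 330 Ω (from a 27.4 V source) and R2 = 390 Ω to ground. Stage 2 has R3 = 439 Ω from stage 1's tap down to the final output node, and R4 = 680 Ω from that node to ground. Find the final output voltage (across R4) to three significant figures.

Stage 2 presents R3+R4 = 1119 Ω as a load on stage 1's tap.
Stage 1's lower leg becomes R2‖(R3+R4) = 289.2 Ω, so V_mid = 27.4 × 289.2/619.2 = 12.80 V.
Stage 2 is itself unloaded: V_out = V_mid × R4/(R3+R4) = 12.80 × 680/1119 = 7.78 V.

V_out ≈ 7.78 V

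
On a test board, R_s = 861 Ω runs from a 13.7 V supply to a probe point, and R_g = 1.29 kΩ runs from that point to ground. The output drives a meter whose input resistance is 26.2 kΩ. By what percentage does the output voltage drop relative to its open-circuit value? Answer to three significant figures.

The divider's output (Thévenin) resistance is R_s‖R_g = 516.4 Ω.
Fractional drop under load = R_th/(R_th + R_L) = 516.4 / (516.4 + 26200) = 0.01933.
So the output falls by 1.93 %.

1.93 %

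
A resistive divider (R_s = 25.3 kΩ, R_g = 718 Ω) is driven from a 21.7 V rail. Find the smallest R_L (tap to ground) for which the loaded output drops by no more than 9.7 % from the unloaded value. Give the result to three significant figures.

Output resistance R_th = R_s‖R_g = (25300 × 718)/26020 = 698.2 Ω.
The fractional drop is R_th/(R_th + R_L); requiring this ≤ 0.0970 gives R_L ≥ R_th(1/0.0970 − 1) = 698.2 × 9.309 = 6.50 kΩ.

R_L(min) ≈ 6.50 kΩ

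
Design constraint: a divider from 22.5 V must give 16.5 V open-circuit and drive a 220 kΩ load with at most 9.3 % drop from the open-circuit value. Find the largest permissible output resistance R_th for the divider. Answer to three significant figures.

R_th ≤ 22.6 kΩ

Loading drop = R_th/(R_th + R_L) ≤ 0.0930, so R_th ≤ R_L · ε/(1−ε) = 220 kΩ × 0.0930/0.9070 = 22.6 kΩ.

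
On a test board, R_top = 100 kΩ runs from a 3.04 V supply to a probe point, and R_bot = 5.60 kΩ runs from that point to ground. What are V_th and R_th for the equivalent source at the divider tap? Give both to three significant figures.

V_th is the open-circuit tap voltage: 3.04 × 5.60/(100 + 5.60) = 0.161 V.
With the supply zeroed, R_top and R_bot appear in parallel from the tap: R_th = R_top‖R_bot = (100 × 5.60)/105.6 = 5.30 kΩ.

V_th = 0.161 V, R_th = 5.30 kΩ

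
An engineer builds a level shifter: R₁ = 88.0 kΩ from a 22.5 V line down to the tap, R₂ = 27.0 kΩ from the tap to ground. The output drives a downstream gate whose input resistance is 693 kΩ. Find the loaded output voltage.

The load sits in parallel with R₂: R₂‖R_L = (27.0 × 693) / (27.0 + 693) = 25.99 kΩ.
V_out = 22.5 × 25.99 / (88.0 + 25.99) = 22.5 × 25.99/114.0 = 5.13 V.
(Unloaded it would have been 5.28 V.)

V_out ≈ 5.13 V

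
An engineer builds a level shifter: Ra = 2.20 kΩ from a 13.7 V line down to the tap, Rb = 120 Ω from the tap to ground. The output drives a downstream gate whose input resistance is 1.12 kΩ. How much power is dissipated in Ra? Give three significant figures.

P ≈ 77.5 mW

Total resistance from the source is Ra + (Rb‖R_L) = 2308 Ω, so I = 13.7/2308 Ω = 5.935 mA.
P = I²·Ra = (5.935 mA)² × 2.20 kΩ = 77.5 mW.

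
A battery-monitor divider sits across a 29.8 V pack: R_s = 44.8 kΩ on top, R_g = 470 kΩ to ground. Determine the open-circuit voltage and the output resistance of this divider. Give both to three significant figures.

V_th = 27.2 V, R_th = 40.9 kΩ

V_th is the open-circuit tap voltage: 29.8 × 470/(44.8 + 470) = 27.2 V.
With the supply zeroed, R_s and R_g appear in parallel from the tap: R_th = R_s‖R_g = (44.8 × 470)/514.8 = 40.9 kΩ.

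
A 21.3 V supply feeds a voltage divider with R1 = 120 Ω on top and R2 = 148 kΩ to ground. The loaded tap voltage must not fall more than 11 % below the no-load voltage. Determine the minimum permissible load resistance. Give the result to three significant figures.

Output resistance R_th = R1‖R2 = (120 × 148000)/148100 = 119.9 Ω.
The fractional drop is R_th/(R_th + R_L); requiring this ≤ 0.110 gives R_L ≥ R_th(1/0.110 − 1) = 119.9 × 8.091 = 970 Ω.

R_L(min) ≈ 970 Ω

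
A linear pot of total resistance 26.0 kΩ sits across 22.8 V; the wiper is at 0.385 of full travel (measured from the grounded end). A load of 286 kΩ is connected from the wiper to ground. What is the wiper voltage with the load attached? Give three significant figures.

The wiper splits the pot into (1−α)R = 15.99 kΩ above and αR = 10.01 kΩ below.
Lower section ‖ load = 9.671 kΩ.
V_wiper = 22.8 × 9.671/(15.99 + 9.671) = 8.59 V.

V ≈ 8.59 V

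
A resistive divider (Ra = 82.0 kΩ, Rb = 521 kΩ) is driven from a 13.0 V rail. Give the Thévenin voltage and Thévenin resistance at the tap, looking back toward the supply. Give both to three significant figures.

V_th is the open-circuit tap voltage: 13.0 × 521/(82.0 + 521) = 11.2 V.
With the supply zeroed, Ra and Rb appear in parallel from the tap: R_th = Ra‖Rb = (82.0 × 521)/603.0 = 70.8 kΩ.

V_th = 11.2 V, R_th = 70.8 kΩ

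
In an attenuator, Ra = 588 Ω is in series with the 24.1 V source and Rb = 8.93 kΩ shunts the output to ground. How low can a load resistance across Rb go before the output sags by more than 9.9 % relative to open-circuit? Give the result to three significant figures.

Output resistance R_th = Ra‖Rb = (588 × 8930)/9518 = 551.7 Ω.
The fractional drop is R_th/(R_th + R_L); requiring this ≤ 0.0990 gives R_L ≥ R_th(1/0.0990 − 1) = 551.7 × 9.101 = 5.02 kΩ.

R_L(min) ≈ 5.02 kΩ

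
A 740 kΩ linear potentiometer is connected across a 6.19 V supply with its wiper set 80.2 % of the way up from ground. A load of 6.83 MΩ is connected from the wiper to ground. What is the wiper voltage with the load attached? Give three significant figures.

The wiper splits the pot into (1−α)R = 146.5 kΩ above and αR = 593.5 kΩ below.
Lower section ‖ load = 546.0 kΩ.
V_wiper = 6.19 × 546.0/(146.5 + 546.0) = 4.88 V.

V ≈ 4.88 V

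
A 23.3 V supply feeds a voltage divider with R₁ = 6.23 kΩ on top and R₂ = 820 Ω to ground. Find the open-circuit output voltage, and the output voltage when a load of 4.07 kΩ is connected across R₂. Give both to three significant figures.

Open-circuit: V = 23.3 × 820/(6230 + 820) = 2.71 V.
With the load, R₂ becomes R₂‖R_L = 682.5 Ω, so V = 23.3 × 682.5/6912 = 2.30 V.

Unloaded: 2.71 V; loaded: 2.30 V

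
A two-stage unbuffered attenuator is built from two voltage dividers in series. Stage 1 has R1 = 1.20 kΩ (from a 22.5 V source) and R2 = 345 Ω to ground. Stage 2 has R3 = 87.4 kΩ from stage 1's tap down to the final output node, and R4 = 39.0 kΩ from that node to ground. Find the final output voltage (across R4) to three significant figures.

V_out ≈ 1.55 V

Stage 2 presents R3+R4 = 126400 Ω as a load on stage 1's tap.
Stage 1's lower leg becomes R2‖(R3+R4) = 344.1 Ω, so V_mid = 22.5 × 344.1/1544 = 5.014 V.
Stage 2 is itself unloaded: V_out = V_mid × R4/(R3+R4) = 5.014 × 39000/126400 = 1.55 V.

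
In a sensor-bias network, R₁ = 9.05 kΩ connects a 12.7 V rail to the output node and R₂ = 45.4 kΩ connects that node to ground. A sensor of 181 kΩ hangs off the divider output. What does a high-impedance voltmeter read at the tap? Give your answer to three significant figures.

The load sits in parallel with R₂: R₂‖R_L = (45.4 × 181) / (45.4 + 181) = 36.30 kΩ.
V_out = 12.7 × 36.30 / (9.05 + 36.30) = 12.7 × 36.30/45.35 = 10.2 V.
(Unloaded it would have been 10.6 V.)

V_out ≈ 10.2 V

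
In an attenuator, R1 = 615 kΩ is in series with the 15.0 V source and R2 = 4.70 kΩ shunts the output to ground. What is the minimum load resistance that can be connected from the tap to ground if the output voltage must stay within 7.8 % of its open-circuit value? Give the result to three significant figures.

R_L(min) ≈ 55.1 kΩ

Output resistance R_th = R1‖R2 = (615 × 4.70)/619.7 = 4.664 kΩ.
The fractional drop is R_th/(R_th + R_L); requiring this ≤ 0.0780 gives R_L ≥ R_th(1/0.0780 − 1) = 4.664 × 11.82 = 55.1 kΩ.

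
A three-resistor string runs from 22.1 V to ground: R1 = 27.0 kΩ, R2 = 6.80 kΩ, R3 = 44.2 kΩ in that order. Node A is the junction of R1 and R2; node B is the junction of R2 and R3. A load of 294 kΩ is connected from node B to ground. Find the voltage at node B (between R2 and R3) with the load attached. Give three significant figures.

At node B, R3 is in parallel with the load: R3‖R_L = 38.42 kΩ.
Below node A the resistance is R2 + (R3‖R_L) = 45.22 kΩ, so V_A = 22.1 × 45.22/72.22 = 13.84 V.
Then V_B = V_A × (R3‖R_L)/(R2 + R3‖R_L) = 13.84 × 38.42/45.22 = 11.8 V.

V ≈ 11.8 V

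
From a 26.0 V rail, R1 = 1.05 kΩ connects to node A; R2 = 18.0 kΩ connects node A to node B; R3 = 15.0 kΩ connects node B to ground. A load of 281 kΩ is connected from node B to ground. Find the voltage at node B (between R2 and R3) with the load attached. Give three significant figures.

V ≈ 11.1 V

At node B, R3 is in parallel with the load: R3‖R_L = 14.24 kΩ.
Below node A the resistance is R2 + (R3‖R_L) = 32.24 kΩ, so V_A = 26.0 × 32.24/33.29 = 25.18 V.
Then V_B = V_A × (R3‖R_L)/(R2 + R3‖R_L) = 25.18 × 14.24/32.24 = 11.1 V.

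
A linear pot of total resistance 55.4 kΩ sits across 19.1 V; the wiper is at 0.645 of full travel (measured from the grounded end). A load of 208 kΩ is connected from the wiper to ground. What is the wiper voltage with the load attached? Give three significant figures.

The wiper splits the pot into (1−α)R = 19.67 kΩ above and αR = 35.73 kΩ below.
Lower section ‖ load = 30.49 kΩ.
V_wiper = 19.1 × 30.49/(19.67 + 30.49) = 11.6 V.

V ≈ 11.6 V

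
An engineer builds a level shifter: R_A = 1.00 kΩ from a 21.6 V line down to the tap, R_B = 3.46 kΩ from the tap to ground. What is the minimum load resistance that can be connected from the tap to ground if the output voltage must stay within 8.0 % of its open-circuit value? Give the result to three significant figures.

Output resistance R_th = R_A‖R_B = (1000 × 3460)/4460 = 775.8 Ω.
The fractional drop is R_th/(R_th + R_L); requiring this ≤ 0.0800 gives R_L ≥ R_th(1/0.0800 − 1) = 775.8 × 11.50 = 8.92 kΩ.

R_L(min) ≈ 8.92 kΩ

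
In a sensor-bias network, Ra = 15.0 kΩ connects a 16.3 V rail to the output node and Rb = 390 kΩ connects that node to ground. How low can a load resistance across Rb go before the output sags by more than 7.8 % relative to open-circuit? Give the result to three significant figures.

R_L(min) ≈ 171 kΩ

Output resistance R_th = Ra‖Rb = (15.0 × 390)/405.0 = 14.44 kΩ.
The fractional drop is R_th/(R_th + R_L); requiring this ≤ 0.0780 gives R_L ≥ R_th(1/0.0780 − 1) = 14.44 × 11.82 = 171 kΩ.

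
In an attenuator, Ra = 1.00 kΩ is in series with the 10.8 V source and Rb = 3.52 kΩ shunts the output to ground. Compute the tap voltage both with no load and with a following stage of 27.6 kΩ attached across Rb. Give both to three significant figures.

Unloaded: 8.41 V; loaded: 8.18 V

Open-circuit: V = 10.8 × 3.52/(1.00 + 3.52) = 8.41 V.
With the load, Rb becomes Rb‖R_L = 3.122 kΩ, so V = 10.8 × 3.122/4.122 = 8.18 V.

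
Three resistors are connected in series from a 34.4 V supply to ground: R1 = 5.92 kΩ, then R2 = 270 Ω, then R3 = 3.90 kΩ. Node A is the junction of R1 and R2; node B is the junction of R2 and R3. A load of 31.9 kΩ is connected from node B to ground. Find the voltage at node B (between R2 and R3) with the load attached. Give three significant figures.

At node B, R3 is in parallel with the load: R3‖R_L = 3475 Ω.
Below node A the resistance is R2 + (R3‖R_L) = 3745 Ω, so V_A = 34.4 × 3745/9665 = 13.33 V.
Then V_B = V_A × (R3‖R_L)/(R2 + R3‖R_L) = 13.33 × 3475/3745 = 12.4 V.

V ≈ 12.4 V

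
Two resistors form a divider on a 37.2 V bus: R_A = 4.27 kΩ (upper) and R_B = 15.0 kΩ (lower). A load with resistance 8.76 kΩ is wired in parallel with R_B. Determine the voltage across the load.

The load sits in parallel with R_B: R_B‖R_L = (15.0 × 8.76) / (15.0 + 8.76) = 5.530 kΩ.
V_out = 37.2 × 5.530 / (4.27 + 5.530) = 37.2 × 5.530/9.800 = 21.0 V.

V_out ≈ 21.0 V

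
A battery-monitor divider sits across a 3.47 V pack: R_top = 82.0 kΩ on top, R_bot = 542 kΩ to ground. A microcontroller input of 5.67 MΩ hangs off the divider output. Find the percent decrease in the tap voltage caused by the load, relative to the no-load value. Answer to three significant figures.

The divider's output (Thévenin) resistance is R_top‖R_bot = 71.22 kΩ.
Fractional drop under load = R_th/(R_th + R_L) = 71.22 / (71.22 + 5670) = 0.01241.
So the output falls by 1.24 %.

1.24 %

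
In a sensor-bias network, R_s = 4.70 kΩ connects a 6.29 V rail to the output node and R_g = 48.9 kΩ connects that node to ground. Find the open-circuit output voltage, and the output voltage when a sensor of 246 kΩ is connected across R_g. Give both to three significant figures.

Open-circuit: V = 6.29 × 48.9/(4.70 + 48.9) = 5.74 V.
With the load, R_g becomes R_g‖R_L = 40.79 kΩ, so V = 6.29 × 40.79/45.49 = 5.64 V.

Unloaded: 5.74 V; loaded: 5.64 V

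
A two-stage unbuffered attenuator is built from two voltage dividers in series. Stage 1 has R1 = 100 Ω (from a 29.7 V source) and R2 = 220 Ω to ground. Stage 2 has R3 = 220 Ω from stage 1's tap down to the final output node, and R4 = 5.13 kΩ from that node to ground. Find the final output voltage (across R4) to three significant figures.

V_out ≈ 19.3 V

Stage 2 presents R3+R4 = 5350 Ω as a load on stage 1's tap.
Stage 1's lower leg becomes R2‖(R3+R4) = 211.3 Ω, so V_mid = 29.7 × 211.3/311.3 = 20.16 V.
Stage 2 is itself unloaded: V_out = V_mid × R4/(R3+R4) = 20.16 × 5130/5350 = 19.3 V.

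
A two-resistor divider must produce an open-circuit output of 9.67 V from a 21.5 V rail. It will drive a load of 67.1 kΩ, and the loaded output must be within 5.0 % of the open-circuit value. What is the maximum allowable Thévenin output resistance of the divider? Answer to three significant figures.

R_th ≤ 3.53 kΩ

Loading drop = R_th/(R_th + R_L) ≤ 0.0500, so R_th ≤ R_L · ε/(1−ε) = 67.1 kΩ × 0.0500/0.9500 = 3.53 kΩ.
(Any R1, R2 with R2/(R1+R2) = 0.450 and R1‖R2 ≤ 3.53 kΩ will meet the spec.)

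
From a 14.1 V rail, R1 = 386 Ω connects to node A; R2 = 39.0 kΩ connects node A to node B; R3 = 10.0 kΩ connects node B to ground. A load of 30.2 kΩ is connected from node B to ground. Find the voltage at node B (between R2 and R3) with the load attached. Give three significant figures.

V ≈ 2.26 V

At node B, R3 is in parallel with the load: R3‖R_L = 7512 Ω.
Below node A the resistance is R2 + (R3‖R_L) = 46510 Ω, so V_A = 14.1 × 46510/46900 = 13.98 V.
Then V_B = V_A × (R3‖R_L)/(R2 + R3‖R_L) = 13.98 × 7512/46510 = 2.26 V.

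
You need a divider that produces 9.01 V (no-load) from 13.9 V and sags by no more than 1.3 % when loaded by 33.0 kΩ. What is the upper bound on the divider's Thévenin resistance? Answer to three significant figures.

R_th ≤ 435 Ω

Loading drop = R_th/(R_th + R_L) ≤ 0.0130, so R_th ≤ R_L · ε/(1−ε) = 33.0 kΩ × 0.0130/0.9870 = 435 Ω.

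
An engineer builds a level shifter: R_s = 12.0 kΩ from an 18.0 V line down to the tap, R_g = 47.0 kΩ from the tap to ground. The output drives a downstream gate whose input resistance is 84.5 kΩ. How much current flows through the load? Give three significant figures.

I_L ≈ 0.152 mA

R_g‖R_L = 30.20 kΩ; V_out = 18.0 × 30.20/42.20 = 12.88 V.
I_L = V_out / R_L = 12.88 / 84.5 kΩ = 0.152 mA.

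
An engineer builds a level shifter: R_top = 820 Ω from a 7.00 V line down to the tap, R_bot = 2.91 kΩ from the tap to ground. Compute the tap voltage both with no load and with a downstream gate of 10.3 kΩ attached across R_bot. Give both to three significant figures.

Unloaded: 5.46 V; loaded: 5.14 V

Open-circuit: V = 7.00 × 2910/(820 + 2910) = 5.46 V.
With the load, R_bot becomes R_bot‖R_L = 2269 Ω, so V = 7.00 × 2269/3089 = 5.14 V.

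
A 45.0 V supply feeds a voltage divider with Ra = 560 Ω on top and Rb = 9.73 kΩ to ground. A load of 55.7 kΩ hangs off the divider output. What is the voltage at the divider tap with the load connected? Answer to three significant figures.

The load sits in parallel with Rb: Rb‖R_L = (9730 × 55700) / (9730 + 55700) = 8283 Ω.
V_out = 45.0 × 8283 / (560 + 8283) = 45.0 × 8283/8843 = 42.2 V.

V_out ≈ 42.2 V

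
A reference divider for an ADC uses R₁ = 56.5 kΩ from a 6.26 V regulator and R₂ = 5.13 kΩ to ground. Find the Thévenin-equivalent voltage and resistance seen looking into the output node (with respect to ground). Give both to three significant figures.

V_th is the open-circuit tap voltage: 6.26 × 5.13/(56.5 + 5.13) = 0.521 V.
With the supply zeroed, R₁ and R₂ appear in parallel from the tap: R_th = R₁‖R₂ = (56.5 × 5.13)/61.63 = 4.70 kΩ.

V_th = 0.521 V, R_th = 4.70 kΩ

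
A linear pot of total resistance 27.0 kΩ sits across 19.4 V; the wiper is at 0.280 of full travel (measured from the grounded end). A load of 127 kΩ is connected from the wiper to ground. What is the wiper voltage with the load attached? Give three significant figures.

V ≈ 5.21 V

The wiper splits the pot into (1−α)R = 19.44 kΩ above and αR = 7.560 kΩ below.
Lower section ‖ load = 7.135 kΩ.
V_wiper = 19.4 × 7.135/(19.44 + 7.135) = 5.21 V.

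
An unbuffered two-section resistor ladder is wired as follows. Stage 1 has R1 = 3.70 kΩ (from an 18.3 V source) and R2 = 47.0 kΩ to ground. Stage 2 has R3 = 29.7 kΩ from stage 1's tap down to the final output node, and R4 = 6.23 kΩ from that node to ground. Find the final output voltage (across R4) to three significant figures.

V_out ≈ 2.69 V

Stage 2 presents R3+R4 = 35.93 kΩ as a load on stage 1's tap.
Stage 1's lower leg becomes R2‖(R3+R4) = 20.36 kΩ, so V_mid = 18.3 × 20.36/24.06 = 15.49 V.
Stage 2 is itself unloaded: V_out = V_mid × R4/(R3+R4) = 15.49 × 6.23/35.93 = 2.69 V.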